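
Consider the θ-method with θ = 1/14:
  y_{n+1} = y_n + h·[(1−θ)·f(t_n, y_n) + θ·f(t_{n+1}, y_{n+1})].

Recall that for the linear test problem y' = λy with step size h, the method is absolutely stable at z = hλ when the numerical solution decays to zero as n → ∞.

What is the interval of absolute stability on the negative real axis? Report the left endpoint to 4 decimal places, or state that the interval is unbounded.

On y'=λy, z=hλ:
  y_{n+1} = y_n + z·[13/14·y_n + 1/14·y_{n+1}] ⇒ (1 − 1/14z)y_{n+1} = (1 + 13/14z)y_n
  so R(z) = (1 + 13/14z)/(1 − 1/14z).

Boundary: |R(x)|=1, x<0.
x=-1.32: |R|=0.2063
R=−1: 1+13/14x = −1+1/14x ⇒ -6/7x=2 ⇒ x=2/(-6/7)=-2.3333
Confirm numerically:
  x=-2.281: |R|=0.96143 <1
  x=-2.121: |R|=0.84195 <1
  x=-1.008: |R|=0.05970 <1
  x=-2.808: |R|=1.33889 >1
  x=-2.485: |R|=1.11040 >1
  x=-2.382: |R|=1.03565 >1
Stable set (-2.3333, 0).

(-2.3333, 0).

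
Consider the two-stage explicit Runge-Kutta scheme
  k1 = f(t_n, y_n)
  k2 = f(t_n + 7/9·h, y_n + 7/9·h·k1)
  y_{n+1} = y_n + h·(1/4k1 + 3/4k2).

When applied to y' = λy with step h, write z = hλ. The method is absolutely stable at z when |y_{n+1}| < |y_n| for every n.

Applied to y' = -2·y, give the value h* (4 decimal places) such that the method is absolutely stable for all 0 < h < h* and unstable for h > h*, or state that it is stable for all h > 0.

On y'=λy, z=hλ:
  k1=λy_n ⇒ h·k1=z·y_n;  k2=λ(1+7/9z)y_n ⇒ h·k2=z(1+7/9z)y_n
  y_{n+1}/y_n = 1 + 1/4z + 3/4z(1+7/9z) = 1 + z + 7/12z²
  R(z) = 1 + z + 7/12z².

Need |R(x)|<1, x<0.
x=-1.3: |R|=0.6858
R=1: x+7/12x²=0 ⇒ x=−12/7=-1.7143; min R=1−1/(4·7/12)=0.5714>−1
Confirm numerically:
  x=-1.102: |R|=0.60640 <1
  x=-1.036: |R|=0.59009 <1
  x=-0.835: |R|=0.57171 <1
  x=-0.705: |R|=0.58493 <1
  x=-2.170: |R|=1.57686 >1
  x=-1.968: |R|=1.29126 >1
Interval (-1.7143, 0).

(-1.7143,0); λ=-2 ⇒ h* = (12/7)/2 = 0.8571.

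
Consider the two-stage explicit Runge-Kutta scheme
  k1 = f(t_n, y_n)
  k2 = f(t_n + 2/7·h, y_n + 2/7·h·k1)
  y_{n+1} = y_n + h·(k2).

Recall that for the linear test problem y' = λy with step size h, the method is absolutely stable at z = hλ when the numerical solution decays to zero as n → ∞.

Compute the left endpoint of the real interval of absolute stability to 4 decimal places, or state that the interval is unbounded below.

Set f=λy, z=hλ:
  k1=λy_n ⇒ h·k1=z·y_n;  k2=λ(1+2/7z)y_n ⇒ h·k2=z(1+2/7z)y_n
  y_{n+1}/y_n = 1 + z(1+2/7z) = 1 + z + 2/7z²
  R(z) = 1 + z + 2/7z².

Find x<0 with |R(x)|<1.
x=-1.44: |R|=0.1525
R=1: x+2/7x²=0 ⇒ x=−7/2=-3.5000; min R=1−1/(4·2/7)=0.1250>−1
Confirm numerically:
  x=-3.031: |R|=0.59385 <1
  x=-2.205: |R|=0.18415 <1
  x=-1.860: |R|=0.12846 <1
  x=-1.537: |R|=0.13796 <1
  x=-4.090: |R|=1.68946 >1
  x=-3.871: |R|=1.41033 >1
  x=-3.578: |R|=1.07974 >1
So |R|<1 on (-3.5000, 0).

z* = -3.5000.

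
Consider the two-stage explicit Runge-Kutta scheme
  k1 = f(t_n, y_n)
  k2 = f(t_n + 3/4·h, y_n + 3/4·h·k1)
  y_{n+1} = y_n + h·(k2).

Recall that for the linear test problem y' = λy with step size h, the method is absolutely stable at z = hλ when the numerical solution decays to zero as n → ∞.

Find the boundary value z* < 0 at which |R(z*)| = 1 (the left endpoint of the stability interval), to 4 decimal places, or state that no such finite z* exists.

With y'=λy (z=hλ):
  k1=λy_n ⇒ h·k1=z·y_n;  k2=λ(1+3/4z)y_n ⇒ h·k2=z(1+3/4z)y_n
  y_{n+1}/y_n = 1 + z(1+3/4z) = 1 + z + 3/4z²
  Hence R(z) = 1 + z + 3/4z².

Boundary: |R(x)|=1, x<0.
x=-0.54: |R|=0.6787
R=1: x+3/4x²=0 ⇒ x=−4/3=-1.3333; min R=1−1/(4·3/4)=0.6667>−1
Confirm numerically:
  x=-0.910: |R|=0.71108 <1
  x=-0.843: |R|=0.68999 <1
  x=-0.766: |R|=0.67407 <1
  x=-0.724: |R|=0.66913 <1
  x=-1.844: |R|=1.70625 >1
  x=-1.415: |R|=1.08667 >1
Stable set (-1.3333, 0).

z* = -1.3333.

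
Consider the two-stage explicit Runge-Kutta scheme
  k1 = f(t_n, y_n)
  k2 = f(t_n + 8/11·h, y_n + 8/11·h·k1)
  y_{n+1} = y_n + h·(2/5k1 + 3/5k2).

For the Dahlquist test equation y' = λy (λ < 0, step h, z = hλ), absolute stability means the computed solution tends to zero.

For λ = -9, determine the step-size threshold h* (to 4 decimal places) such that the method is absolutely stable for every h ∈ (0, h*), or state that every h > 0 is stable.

On y'=λy, z=hλ:
  k1=λy_n ⇒ h·k1=z·y_n;  k2=λ(1+8/11z)y_n ⇒ h·k2=z(1+8/11z)y_n
  y_{n+1}/y_n = 1 + 2/5z + 3/5z(1+8/11z) = 1 + z + 24/55z²
  R(z) = 1 + z + 24/55z².

Boundary: |R(x)|=1, x<0.
x=-0.88: |R|=0.4579
R=1: x+24/55x²=0 ⇒ x=−55/24=-2.2917; min R=1−1/(4·24/55)=0.4271>−1
Confirm numerically:
  x=-2.189: |R|=0.90193 <1
  x=-2.121: |R|=0.84204 <1
  x=-1.700: |R|=0.56109 <1
  x=-0.959: |R|=0.44232 <1
  x=-2.715: |R|=1.50153 >1
  x=-2.630: |R|=1.38828 >1
  x=-2.355: |R|=1.06508 >1
So |R|<1 on (-2.2917, 0).

(-2.2917,0); λ=-9 ⇒ h* = (55/24)/9 = 0.2546.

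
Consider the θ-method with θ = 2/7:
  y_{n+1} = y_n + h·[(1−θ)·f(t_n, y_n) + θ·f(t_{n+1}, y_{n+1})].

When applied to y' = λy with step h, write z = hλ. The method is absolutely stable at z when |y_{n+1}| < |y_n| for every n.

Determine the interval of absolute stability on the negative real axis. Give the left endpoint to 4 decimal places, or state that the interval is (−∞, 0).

With y'=λy (z=hλ):
  y_{n+1} = y_n + z·[5/7·y_n + 2/7·y_{n+1}] ⇒ (1 − 2/7z)y_{n+1} = (1 + 5/7z)y_n
  ⇒ R(z) = (1 + 5/7z)/(1 − 2/7z).

Boundary: |R(x)|=1, x<0.
x=-1.69: |R|=0.1397
R=−1: 1+5/7x = −1+2/7x ⇒ -3/7x=2 ⇒ x=2/(-3/7)=-4.6667
Confirm numerically:
  x=-4.427: |R|=0.95465 <1
  x=-4.060: |R|=0.87963 <1
  x=-2.859: |R|=0.57360 <1
  x=-5.237: |R|=1.09792 >1
  x=-4.941: |R|=1.04875 >1
Stable set (-4.6667, 0).

z∈(-4.6667,0).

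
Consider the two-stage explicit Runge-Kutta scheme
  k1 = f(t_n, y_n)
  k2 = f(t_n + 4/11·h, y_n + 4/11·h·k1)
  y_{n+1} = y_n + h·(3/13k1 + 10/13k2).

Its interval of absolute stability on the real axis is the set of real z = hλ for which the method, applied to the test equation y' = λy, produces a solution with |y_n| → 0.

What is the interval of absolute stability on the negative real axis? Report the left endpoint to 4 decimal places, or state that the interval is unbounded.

Test eqn y'=λy, z=hλ:
  k1=λy_n ⇒ h·k1=z·y_n;  k2=λ(1+4/11z)y_n ⇒ h·k2=z(1+4/11z)y_n
  y_{n+1}/y_n = 1 + 3/13z + 10/13z(1+4/11z) = 1 + z + 40/143z²
  so R(z) = 1 + z + 40/143z².

Solve |R(x)|<1 on ℝ⁻.
x=-1.32: |R|=0.1674
R=1: x+40/143x²=0 ⇒ x=−143/40=-3.5750; min R=1−1/(4·40/143)=0.1062>−1
Confirm numerically:
  x=-3.414: |R|=0.84625 <1
  x=-3.121: |R|=0.60365 <1
  x=-2.666: |R|=0.32213 <1
  x=-4.116: |R|=1.62287 >1
  x=-4.032: |R|=1.51542 >1
Interval (-3.5750, 0).

(-3.5750, 0).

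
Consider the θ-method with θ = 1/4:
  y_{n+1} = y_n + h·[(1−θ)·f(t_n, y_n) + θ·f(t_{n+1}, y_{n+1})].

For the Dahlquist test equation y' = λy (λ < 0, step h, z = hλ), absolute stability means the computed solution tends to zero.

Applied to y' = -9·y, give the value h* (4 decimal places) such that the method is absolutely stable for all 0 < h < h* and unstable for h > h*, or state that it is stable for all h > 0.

(-4.0000,0); λ=-9 ⇒ h* = (4)/9 = 0.4444.

With y'=λy (z=hλ):
  y_{n+1} = y_n + z·[3/4·y_n + 1/4·y_{n+1}] ⇒ (1 − 1/4z)y_{n+1} = (1 + 3/4z)y_n
  so R(z) = (1 + 3/4z)/(1 − 1/4z).

Boundary: |R(x)|=1, x<0.
x=-0.77: |R|=0.3543
R=−1: 1+3/4x = −1+1/4x ⇒ -1/2x=2 ⇒ x=2/(-1/2)=-4.0000
Confirm numerically:
  x=-3.598: |R|=0.89418 <1
  x=-3.232: |R|=0.78761 <1
  x=-2.726: |R|=0.62117 <1
  x=-2.389: |R|=0.49570 <1
  x=-4.280: |R|=1.06763 >1
  x=-4.117: |R|=1.02883 >1
  x=-4.057: |R|=1.01415 >1
So |R|<1 on (-4.0000, 0).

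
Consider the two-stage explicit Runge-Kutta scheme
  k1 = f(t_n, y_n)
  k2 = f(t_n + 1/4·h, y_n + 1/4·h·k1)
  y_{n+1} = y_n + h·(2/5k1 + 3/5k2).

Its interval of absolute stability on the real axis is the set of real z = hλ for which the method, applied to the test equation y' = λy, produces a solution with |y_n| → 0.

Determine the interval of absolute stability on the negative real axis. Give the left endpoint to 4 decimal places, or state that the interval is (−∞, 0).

With y'=λy (z=hλ):
  k1=λy_n ⇒ h·k1=z·y_n;  k2=λ(1+1/4z)y_n ⇒ h·k2=z(1+1/4z)y_n
  y_{n+1}/y_n = 1 + 2/5z + 3/5z(1+1/4z) = 1 + z + 3/20z²
  so R(z) = 1 + z + 3/20z².

Need |R(x)|<1, x<0.
x=-0.62: |R|=0.4377
R=1: x+3/20x²=0 ⇒ x=−20/3=-6.6667; min R=1−1/(4·3/20)=-0.6667>−1
Confirm numerically:
  x=-4.748: |R|=0.36647 <1
  x=-4.477: |R|=0.47047 <1
  x=-2.906: |R|=0.63927 <1
  x=-7.238: |R|=1.62030 >1
  x=-7.101: |R|=1.46263 >1
  x=-7.085: |R|=1.44458 >1
Interval (-6.6667, 0).

z∈(-6.6667,0).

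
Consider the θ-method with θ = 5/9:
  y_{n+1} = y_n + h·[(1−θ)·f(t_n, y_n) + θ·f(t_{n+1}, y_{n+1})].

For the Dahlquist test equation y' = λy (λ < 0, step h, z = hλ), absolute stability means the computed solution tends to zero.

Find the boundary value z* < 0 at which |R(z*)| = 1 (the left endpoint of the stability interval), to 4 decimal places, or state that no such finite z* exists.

interval (−∞, 0).

With y'=λy (z=hλ):
  y_{n+1} = y_n + z·[4/9·y_n + 5/9·y_{n+1}] ⇒ (1 − 5/9z)y_{n+1} = (1 + 4/9z)y_n
  R(z) = (1 + 4/9z)/(1 − 5/9z).

Boundary: |R(x)|=1, x<0.
x=-0.78: |R|=0.4558
x=-2: |R|=0.0526
x=-10: |R|=0.5254
x=-100: |R|=0.7682
θ=5/9≥1/2 ⇒ |1+4/9x|<|1−5/9x| ∀x<0 ⇒ stable on all of ℝ⁻.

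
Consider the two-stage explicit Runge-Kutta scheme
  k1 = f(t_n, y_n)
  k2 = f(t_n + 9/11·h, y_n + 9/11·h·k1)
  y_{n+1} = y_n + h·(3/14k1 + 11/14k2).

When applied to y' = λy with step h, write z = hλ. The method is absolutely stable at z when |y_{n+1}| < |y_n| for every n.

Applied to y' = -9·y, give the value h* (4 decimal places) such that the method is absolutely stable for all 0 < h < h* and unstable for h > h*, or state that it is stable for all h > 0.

(-1.5556,0); λ=-9 ⇒ h* = (14/9)/9 = 0.1728.

Set f=λy, z=hλ:
  k1=λy_n ⇒ h·k1=z·y_n;  k2=λ(1+9/11z)y_n ⇒ h·k2=z(1+9/11z)y_n
  y_{n+1}/y_n = 1 + 3/14z + 11/14z(1+9/11z) = 1 + z + 9/14z²
  R(z) = 1 + z + 9/14z².

Solve |R(x)|<1 on ℝ⁻.
x=-1.15: |R|=0.7002
R=1: x+9/14x²=0 ⇒ x=−14/9=-1.5556; min R=1−1/(4·9/14)=0.6111>−1
Confirm numerically:
  x=-1.303: |R|=0.78845 <1
  x=-1.014: |R|=0.64698 <1
  x=-0.919: |R|=0.62393 <1
  x=-0.775: |R|=0.61112 <1
  x=-2.055: |R|=1.65980 >1
  x=-1.912: |R|=1.43812 >1
So |R|<1 on (-1.5556, 0).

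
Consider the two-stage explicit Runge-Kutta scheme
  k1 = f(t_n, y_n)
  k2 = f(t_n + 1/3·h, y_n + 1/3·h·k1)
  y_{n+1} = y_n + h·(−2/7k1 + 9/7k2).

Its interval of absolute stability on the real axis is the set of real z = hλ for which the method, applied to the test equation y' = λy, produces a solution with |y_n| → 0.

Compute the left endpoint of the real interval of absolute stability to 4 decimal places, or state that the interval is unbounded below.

Set f=λy, z=hλ:
  k1=λy_n ⇒ h·k1=z·y_n;  k2=λ(1+1/3z)y_n ⇒ h·k2=z(1+1/3z)y_n
  y_{n+1}/y_n = 1 − 2/7z + 9/7z(1+1/3z) = 1 + z + 3/7z²
  ⇒ R(z) = 1 + z + 3/7z².

Boundary: |R(x)|=1, x<0.
x=-0.51: |R|=0.6015
R=1: x+3/7x²=0 ⇒ x=−7/3=-2.3333; min R=1−1/(4·3/7)=0.4167>−1
Confirm numerically:
  x=-2.003: |R|=0.71643 <1
  x=-1.588: |R|=0.49275 <1
  x=-1.535: |R|=0.47481 <1
  x=-2.833: |R|=1.60667 >1
  x=-2.686: |R|=1.40597 >1
  x=-2.650: |R|=1.35964 >1
So |R|<1 on (-2.3333, 0).

z* = -2.3333.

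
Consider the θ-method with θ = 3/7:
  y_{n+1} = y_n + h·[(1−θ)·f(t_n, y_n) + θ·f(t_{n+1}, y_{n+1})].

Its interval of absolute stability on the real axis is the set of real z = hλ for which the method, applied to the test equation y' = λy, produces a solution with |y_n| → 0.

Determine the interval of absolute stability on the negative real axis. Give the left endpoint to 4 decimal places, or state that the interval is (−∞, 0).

Test eqn y'=λy, z=hλ:
  y_{n+1} = y_n + z·[4/7·y_n + 3/7·y_{n+1}] ⇒ (1 − 3/7z)y_{n+1} = (1 + 4/7z)y_n
  ⇒ R(z) = (1 + 4/7z)/(1 − 3/7z).

Need |R(x)|<1, x<0.
x=-1.6: |R|=0.0508
R=−1: 1+4/7x = −1+3/7x ⇒ -1/7x=2 ⇒ x=2/(-1/7)=-14.0000
Confirm numerically:
  x=-13.027: |R|=0.97889 <1
  x=-10.884: |R|=0.92142 <1
  x=-8.277: |R|=0.82021 <1
  x=-14.594: |R|=1.01170 >1
  x=-14.394: |R|=1.00785 >1
Interval (-14.0000, 0).

(-14.0000, 0).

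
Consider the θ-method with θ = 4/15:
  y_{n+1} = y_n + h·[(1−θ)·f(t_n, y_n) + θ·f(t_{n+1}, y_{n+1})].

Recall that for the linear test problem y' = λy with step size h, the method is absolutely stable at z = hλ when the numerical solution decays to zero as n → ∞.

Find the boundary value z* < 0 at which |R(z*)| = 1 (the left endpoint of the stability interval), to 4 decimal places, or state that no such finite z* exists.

left endpoint -4.2857.

With y'=λy (z=hλ):
  y_{n+1} = y_n + z·[11/15·y_n + 4/15·y_{n+1}] ⇒ (1 − 4/15z)y_{n+1} = (1 + 11/15z)y_n
  ⇒ R(z) = (1 + 11/15z)/(1 − 4/15z).

Find x<0 with |R(x)|<1.
x=-1.57: |R|=0.1067
R=−1: 1+11/15x = −1+4/15x ⇒ -7/15x=2 ⇒ x=2/(-7/15)=-4.2857
Confirm numerically:
  x=-3.889: |R|=0.90912 <1
  x=-3.817: |R|=0.89160 <1
  x=-2.711: |R|=0.57348 <1
  x=-1.801: |R|=0.21667 <1
  x=-4.625: |R|=1.07090 >1
  x=-4.358: |R|=1.01560 >1
So |R|<1 on (-4.2857, 0).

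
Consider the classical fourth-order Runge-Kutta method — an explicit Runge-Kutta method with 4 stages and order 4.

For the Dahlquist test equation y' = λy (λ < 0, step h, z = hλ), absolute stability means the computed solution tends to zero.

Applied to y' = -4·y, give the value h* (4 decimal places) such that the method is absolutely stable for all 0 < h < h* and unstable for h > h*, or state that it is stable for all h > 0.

On y'=λy, z=hλ:
  order 4, 4-stage ⇒ R(z)=1+z+z^2/2+z^3/6+z^4/24
  (e.g. R(-1.76)=0.27997, |R|=0.27997)

Solve |R(x)|<1 on ℝ⁻.
x=-1.76: |R|=0.2800
|R(-2.44)|=0.5926 |R(-2.02)|=0.3402 |R(-1.23)|=0.3117
Bisect:
  x_lo=-3.6365 |R|=3.2472  x_hi=-0.3631 |R|=0.6956
  mid=-1.99980 |R|=0.33327 →hi
  mid=-2.81815 |R|=1.05067 →lo
  mid=-2.40897 |R|=0.56585 →hi
  mid=-2.61356 |R|=0.77048 →hi
  mid=-2.71585 |R|=0.90025 →hi
  mid=-2.76700 |R|=0.97277 →hi
  mid=-2.79257 |R|=1.01103 →lo
  mid=-2.77979 |R|=0.99173 →hi
  ...
  [-2.78538,-2.78518] ⇒ x*=-2.7853
Interval (-2.7853, 0).

(-2.7853,0); λ=-4 ⇒ h* = 0.6963.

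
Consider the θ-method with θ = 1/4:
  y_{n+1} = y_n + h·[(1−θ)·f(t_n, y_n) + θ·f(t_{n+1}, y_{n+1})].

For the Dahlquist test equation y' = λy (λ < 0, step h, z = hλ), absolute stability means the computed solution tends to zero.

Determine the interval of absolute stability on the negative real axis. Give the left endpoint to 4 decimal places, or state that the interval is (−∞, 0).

z∈(-4.0000,0).

With y'=λy (z=hλ):
  y_{n+1} = y_n + z·[3/4·y_n + 1/4·y_{n+1}] ⇒ (1 − 1/4z)y_{n+1} = (1 + 3/4z)y_n
  R(z) = (1 + 3/4z)/(1 − 1/4z).

Find x<0 with |R(x)|<1.
x=-0.61: |R|=0.4707
R=−1: 1+3/4x = −1+1/4x ⇒ -1/2x=2 ⇒ x=2/(-1/2)=-4.0000
Confirm numerically:
  x=-3.469: |R|=0.85781 <1
  x=-3.233: |R|=0.78792 <1
  x=-2.636: |R|=0.58891 <1
  x=-1.771: |R|=0.22752 <1
  x=-4.240: |R|=1.05825 >1
  x=-4.069: |R|=1.01710 >1
So |R|<1 on (-4.0000, 0).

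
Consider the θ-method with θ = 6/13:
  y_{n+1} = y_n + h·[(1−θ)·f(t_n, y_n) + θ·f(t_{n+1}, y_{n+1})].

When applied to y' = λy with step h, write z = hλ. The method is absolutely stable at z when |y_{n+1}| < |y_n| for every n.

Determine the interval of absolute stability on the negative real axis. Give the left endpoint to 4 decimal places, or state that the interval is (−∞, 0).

(-26.0000, 0).

Test eqn y'=λy, z=hλ:
  y_{n+1} = y_n + z·[7/13·y_n + 6/13·y_{n+1}] ⇒ (1 − 6/13z)y_{n+1} = (1 + 7/13z)y_n
  so R(z) = (1 + 7/13z)/(1 − 6/13z).

Solve |R(x)|<1 on ℝ⁻.
x=-1.3: |R|=0.1875
R=−1: 1+7/13x = −1+6/13x ⇒ -1/13x=2 ⇒ x=2/(-1/13)=-26.0000
Confirm numerically:
  x=-22.452: |R|=0.97598 <1
  x=-17.222: |R|=0.92454 <1
  x=-14.826: |R|=0.89040 <1
  x=-11.551: |R|=0.82445 <1
  x=-26.501: |R|=1.00291 >1
  x=-26.430: |R|=1.00251 >1
Interval (-26.0000, 0).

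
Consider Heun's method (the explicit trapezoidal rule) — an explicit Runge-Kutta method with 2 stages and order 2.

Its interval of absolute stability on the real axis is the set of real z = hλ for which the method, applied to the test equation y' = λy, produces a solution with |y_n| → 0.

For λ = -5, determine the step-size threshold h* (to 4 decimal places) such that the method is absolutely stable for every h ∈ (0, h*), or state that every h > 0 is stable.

With y'=λy (z=hλ):
  order 2, 2-stage ⇒ R(z)=1+z+z^2/2
  (e.g. R(-1.11)=0.50605, |R|=0.50605)

Solve |R(x)|<1 on ℝ⁻.
x=-1.11: |R|=0.5060
|R(-2.09)|=1.0940 |R(-1.66)|=0.7178 |R(-1.18)|=0.5162
Bisect:
  x_lo=-2.7960 |R|=2.1129  x_hi=-0.3028 |R|=0.7430
  mid=-1.54943 |R|=0.65094 →hi
  mid=-2.17274 |R|=1.18766 →lo
  mid=-1.86108 |R|=0.87073 →hi
  mid=-2.01691 |R|=1.01705 →lo
  mid=-1.93900 |R|=0.94086 →hi
  mid=-1.97795 |R|=0.97820 →hi
  mid=-1.99743 |R|=0.99744 →hi
  mid=-2.00717 |R|=1.00720 →lo
  mid=-2.00230 |R|=1.00230 →lo
  ...
  [-2.00002,-1.99987] ⇒ x*=-2.0000
Stable set (-2.0000, 0).

(-2.0000,0); λ=-5 ⇒ h* = 0.4000.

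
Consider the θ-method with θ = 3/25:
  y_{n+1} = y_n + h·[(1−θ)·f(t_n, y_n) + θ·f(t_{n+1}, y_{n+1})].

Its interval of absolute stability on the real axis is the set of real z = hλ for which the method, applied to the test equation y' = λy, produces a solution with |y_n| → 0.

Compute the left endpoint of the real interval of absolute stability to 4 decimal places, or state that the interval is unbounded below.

On y'=λy, z=hλ:
  y_{n+1} = y_n + z·[22/25·y_n + 3/25·y_{n+1}] ⇒ (1 − 3/25z)y_{n+1} = (1 + 22/25z)y_n
  so R(z) = (1 + 22/25z)/(1 − 3/25z).

Find x<0 with |R(x)|<1.
x=-0.71: |R|=0.3457
R=−1: 1+22/25x = −1+3/25x ⇒ -19/25x=2 ⇒ x=2/(-19/25)=-2.6316
Confirm numerically:
  x=-2.232: |R|=0.76047 <1
  x=-1.759: |R|=0.45242 <1
  x=-1.569: |R|=0.32040 <1
  x=-1.150: |R|=0.01054 <1
  x=-2.936: |R|=1.17108 >1
  x=-2.886: |R|=1.14362 >1
  x=-2.751: |R|=1.06823 >1
Stable set (-2.6316, 0).

left endpoint -2.6316.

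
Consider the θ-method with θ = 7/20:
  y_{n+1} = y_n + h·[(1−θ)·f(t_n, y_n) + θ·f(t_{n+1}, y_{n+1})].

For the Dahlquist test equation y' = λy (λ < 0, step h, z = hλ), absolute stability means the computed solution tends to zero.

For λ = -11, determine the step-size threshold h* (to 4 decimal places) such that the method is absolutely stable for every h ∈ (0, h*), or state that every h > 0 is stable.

(-6.6667,0); λ=-11 ⇒ h* = (20/3)/11 = 0.6061.

Set f=λy, z=hλ:
  y_{n+1} = y_n + z·[13/20·y_n + 7/20·y_{n+1}] ⇒ (1 − 7/20z)y_{n+1} = (1 + 13/20z)y_n
  ⇒ R(z) = (1 + 13/20z)/(1 − 7/20z).

Boundary: |R(x)|=1, x<0.
x=-1.69: |R|=0.0619
R=−1: 1+13/20x = −1+7/20x ⇒ -3/10x=2 ⇒ x=2/(-3/10)=-6.6667
Confirm numerically:
  x=-5.482: |R|=0.87823 <1
  x=-5.215: |R|=0.84585 <1
  x=-3.433: |R|=0.55936 <1
  x=-7.215: |R|=1.04666 >1
  x=-6.958: |R|=1.02544 >1
Stable set (-6.6667, 0).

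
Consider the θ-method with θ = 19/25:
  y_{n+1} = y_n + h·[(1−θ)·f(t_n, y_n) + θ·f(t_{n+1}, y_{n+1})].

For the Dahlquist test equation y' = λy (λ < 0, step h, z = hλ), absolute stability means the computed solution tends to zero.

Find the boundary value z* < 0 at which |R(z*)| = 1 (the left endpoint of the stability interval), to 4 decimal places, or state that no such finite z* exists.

On y'=λy, z=hλ:
  y_{n+1} = y_n + z·[6/25·y_n + 19/25·y_{n+1}] ⇒ (1 − 19/25z)y_{n+1} = (1 + 6/25z)y_n
  ⇒ R(z) = (1 + 6/25z)/(1 − 19/25z).

Find x<0 with |R(x)|<1.
x=-0.32: |R|=0.7426
x=-2: |R|=0.2063
x=-10: |R|=0.1628
x=-100: |R|=0.2987
θ=19/25≥1/2 ⇒ |1+6/25x|<|1−19/25x| ∀x<0 ⇒ stable on all of ℝ⁻.

(−∞, 0) — no finite endpoint.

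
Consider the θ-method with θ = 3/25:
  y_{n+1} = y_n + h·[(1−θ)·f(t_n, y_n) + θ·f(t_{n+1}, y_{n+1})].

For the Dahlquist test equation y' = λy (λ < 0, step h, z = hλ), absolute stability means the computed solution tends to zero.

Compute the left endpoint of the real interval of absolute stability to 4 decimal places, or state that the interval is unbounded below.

z* = -2.6316.

On y'=λy, z=hλ:
  y_{n+1} = y_n + z·[22/25·y_n + 3/25·y_{n+1}] ⇒ (1 − 3/25z)y_{n+1} = (1 + 22/25z)y_n
  Hence R(z) = (1 + 22/25z)/(1 − 3/25z).

Find x<0 with |R(x)|<1.
x=-0.35: |R|=0.6641
R=−1: 1+22/25x = −1+3/25x ⇒ -19/25x=2 ⇒ x=2/(-19/25)=-2.6316
Confirm numerically:
  x=-2.278: |R|=0.78897 <1
  x=-1.750: |R|=0.44628 <1
  x=-1.696: |R|=0.40920 <1
  x=-1.608: |R|=0.34791 <1
  x=-3.206: |R|=1.31527 >1
  x=-2.793: |R|=1.09188 >1
So |R|<1 on (-2.6316, 0).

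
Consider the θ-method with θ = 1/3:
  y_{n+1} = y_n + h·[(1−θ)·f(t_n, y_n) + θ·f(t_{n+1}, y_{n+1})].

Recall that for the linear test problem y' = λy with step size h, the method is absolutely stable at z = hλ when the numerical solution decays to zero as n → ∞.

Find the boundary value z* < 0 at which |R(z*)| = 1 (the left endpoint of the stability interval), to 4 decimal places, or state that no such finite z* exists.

left endpoint -6.0000.

With y'=λy (z=hλ):
  y_{n+1} = y_n + z·[2/3·y_n + 1/3·y_{n+1}] ⇒ (1 − 1/3z)y_{n+1} = (1 + 2/3z)y_n
  Hence R(z) = (1 + 2/3z)/(1 − 1/3z).

Solve |R(x)|<1 on ℝ⁻.
x=-1.79: |R|=0.1211
R=−1: 1+2/3x = −1+1/3x ⇒ -1/3x=2 ⇒ x=2/(-1/3)=-6.0000
Confirm numerically:
  x=-4.392: |R|=0.78247 <1
  x=-4.198: |R|=0.74965 <1
  x=-4.038: |R|=0.72123 <1
  x=-2.755: |R|=0.43614 <1
  x=-6.201: |R|=1.02185 >1
  x=-6.153: |R|=1.01672 >1
Interval (-6.0000, 0).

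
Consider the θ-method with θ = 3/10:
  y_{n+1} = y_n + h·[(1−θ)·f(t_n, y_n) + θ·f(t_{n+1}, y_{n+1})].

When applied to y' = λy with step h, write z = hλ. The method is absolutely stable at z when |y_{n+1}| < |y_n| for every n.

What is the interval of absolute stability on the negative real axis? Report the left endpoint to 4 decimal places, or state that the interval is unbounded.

(-5.0000, 0).

On y'=λy, z=hλ:
  y_{n+1} = y_n + z·[7/10·y_n + 3/10·y_{n+1}] ⇒ (1 − 3/10z)y_{n+1} = (1 + 7/10z)y_n
  Hence R(z) = (1 + 7/10z)/(1 − 3/10z).

Need |R(x)|<1, x<0.
x=-1.58: |R|=0.0719
R=−1: 1+7/10x = −1+3/10x ⇒ -2/5x=2 ⇒ x=2/(-2/5)=-5.0000
Confirm numerically:
  x=-4.639: |R|=0.93962 <1
  x=-4.569: |R|=0.92728 <1
  x=-3.656: |R|=0.74361 <1
  x=-2.705: |R|=0.49324 <1
  x=-5.578: |R|=1.08648 >1
  x=-5.222: |R|=1.03460 >1
  x=-5.159: |R|=1.02496 >1
Interval (-5.0000, 0).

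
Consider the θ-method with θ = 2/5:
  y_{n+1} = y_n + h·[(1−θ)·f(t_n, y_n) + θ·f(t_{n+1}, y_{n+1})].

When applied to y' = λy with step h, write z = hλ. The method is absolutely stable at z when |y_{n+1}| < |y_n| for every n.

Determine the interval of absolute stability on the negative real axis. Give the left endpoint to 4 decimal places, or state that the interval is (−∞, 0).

(-10.0000, 0).

Set f=λy, z=hλ:
  y_{n+1} = y_n + z·[3/5·y_n + 2/5·y_{n+1}] ⇒ (1 − 2/5z)y_{n+1} = (1 + 3/5z)y_n
  R(z) = (1 + 3/5z)/(1 − 2/5z).

Need |R(x)|<1, x<0.
x=-0.54: |R|=0.5559
R=−1: 1+3/5x = −1+2/5x ⇒ -1/5x=2 ⇒ x=2/(-1/5)=-10.0000
Confirm numerically:
  x=-5.959: |R|=0.76114 <1
  x=-5.588: |R|=0.72725 <1
  x=-5.251: |R|=0.69365 <1
  x=-10.353: |R|=1.01373 >1
  x=-10.205: |R|=1.00807 >1
Interval (-10.0000, 0).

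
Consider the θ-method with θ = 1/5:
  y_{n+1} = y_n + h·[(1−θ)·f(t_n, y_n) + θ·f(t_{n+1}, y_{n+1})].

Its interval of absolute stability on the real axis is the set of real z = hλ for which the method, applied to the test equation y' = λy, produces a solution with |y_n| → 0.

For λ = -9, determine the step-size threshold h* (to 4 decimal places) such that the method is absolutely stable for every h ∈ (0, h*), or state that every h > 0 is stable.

(-3.3333,0); λ=-9 ⇒ h* = (10/3)/9 = 0.3704.

With y'=λy (z=hλ):
  y_{n+1} = y_n + z·[4/5·y_n + 1/5·y_{n+1}] ⇒ (1 − 1/5z)y_{n+1} = (1 + 4/5z)y_n
  Hence R(z) = (1 + 4/5z)/(1 − 1/5z).

Find x<0 with |R(x)|<1.
x=-1.28: |R|=0.0191
R=−1: 1+4/5x = −1+1/5x ⇒ -3/5x=2 ⇒ x=2/(-3/5)=-3.3333
Confirm numerically:
  x=-2.647: |R|=0.73074 <1
  x=-2.613: |R|=0.71614 <1
  x=-2.542: |R|=0.68523 <1
  x=-3.714: |R|=1.13105 >1
  x=-3.453: |R|=1.04247 >1
So |R|<1 on (-3.3333, 0).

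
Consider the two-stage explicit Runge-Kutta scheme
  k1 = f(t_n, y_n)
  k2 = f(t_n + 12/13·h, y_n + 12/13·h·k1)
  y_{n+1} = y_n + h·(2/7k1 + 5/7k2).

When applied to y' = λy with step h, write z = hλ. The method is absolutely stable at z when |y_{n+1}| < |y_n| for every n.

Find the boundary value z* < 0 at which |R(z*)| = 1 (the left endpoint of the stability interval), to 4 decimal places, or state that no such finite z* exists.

left endpoint -1.5167.

On y'=λy, z=hλ:
  k1=λy_n ⇒ h·k1=z·y_n;  k2=λ(1+12/13z)y_n ⇒ h·k2=z(1+12/13z)y_n
  y_{n+1}/y_n = 1 + 2/7z + 5/7z(1+12/13z) = 1 + z + 60/91z²
  R(z) = 1 + z + 60/91z².

Find x<0 with |R(x)|<1.
x=-0.49: |R|=0.6683
R=1: x+60/91x²=0 ⇒ x=−91/60=-1.5167; min R=1−1/(4·60/91)=0.6208>−1
Confirm numerically:
  x=-1.427: |R|=0.91563 <1
  x=-1.175: |R|=0.73530 <1
  x=-1.094: |R|=0.69512 <1
  x=-1.058: |R|=0.68004 <1
  x=-1.872: |R|=1.43858 >1
  x=-1.702: |R|=1.20798 >1
  x=-1.692: |R|=1.19560 >1
Stable set (-1.5167, 0).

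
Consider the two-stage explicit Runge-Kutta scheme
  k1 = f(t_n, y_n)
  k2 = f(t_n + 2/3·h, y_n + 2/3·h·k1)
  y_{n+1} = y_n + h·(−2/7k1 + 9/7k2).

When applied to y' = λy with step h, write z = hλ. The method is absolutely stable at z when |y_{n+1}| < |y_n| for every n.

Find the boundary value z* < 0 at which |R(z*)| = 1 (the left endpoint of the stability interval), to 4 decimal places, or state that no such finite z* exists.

On y'=λy, z=hλ:
  k1=λy_n ⇒ h·k1=z·y_n;  k2=λ(1+2/3z)y_n ⇒ h·k2=z(1+2/3z)y_n
  y_{n+1}/y_n = 1 − 2/7z + 9/7z(1+2/3z) = 1 + z + 6/7z²
  R(z) = 1 + z + 6/7z².

Find x<0 with |R(x)|<1.
x=-1.16: |R|=0.9934
R=1: x+6/7x²=0 ⇒ x=−7/6=-1.1667; min R=1−1/(4·6/7)=0.7083>−1
Confirm numerically:
  x=-1.065: |R|=0.90719 <1
  x=-0.539: |R|=0.71002 <1
  x=-0.505: |R|=0.71359 <1
  x=-1.559: |R|=1.52427 >1
  x=-1.297: |R|=1.14489 >1
  x=-1.251: |R|=1.09043 >1
Stable set (-1.1667, 0).

z* = -1.1667.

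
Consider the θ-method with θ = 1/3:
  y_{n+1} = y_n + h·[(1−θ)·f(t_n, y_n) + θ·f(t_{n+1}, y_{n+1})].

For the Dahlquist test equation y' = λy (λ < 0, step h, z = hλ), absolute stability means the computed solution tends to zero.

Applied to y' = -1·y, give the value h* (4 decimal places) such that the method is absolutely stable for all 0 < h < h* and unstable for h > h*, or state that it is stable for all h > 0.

Set f=λy, z=hλ:
  y_{n+1} = y_n + z·[2/3·y_n + 1/3·y_{n+1}] ⇒ (1 − 1/3z)y_{n+1} = (1 + 2/3z)y_n
  Hence R(z) = (1 + 2/3z)/(1 − 1/3z).

Solve |R(x)|<1 on ℝ⁻.
x=-0.8: |R|=0.3684
R=−1: 1+2/3x = −1+1/3x ⇒ -1/3x=2 ⇒ x=2/(-1/3)=-6.0000
Confirm numerically:
  x=-5.786: |R|=0.97564 <1
  x=-5.453: |R|=0.93529 <1
  x=-4.821: |R|=0.84925 <1
  x=-6.585: |R|=1.06103 >1
  x=-6.211: |R|=1.02291 >1
  x=-6.021: |R|=1.00233 >1
So |R|<1 on (-6.0000, 0).

(-6.0000,0); λ=-1 ⇒ h* = (6)/1 = 6.0000.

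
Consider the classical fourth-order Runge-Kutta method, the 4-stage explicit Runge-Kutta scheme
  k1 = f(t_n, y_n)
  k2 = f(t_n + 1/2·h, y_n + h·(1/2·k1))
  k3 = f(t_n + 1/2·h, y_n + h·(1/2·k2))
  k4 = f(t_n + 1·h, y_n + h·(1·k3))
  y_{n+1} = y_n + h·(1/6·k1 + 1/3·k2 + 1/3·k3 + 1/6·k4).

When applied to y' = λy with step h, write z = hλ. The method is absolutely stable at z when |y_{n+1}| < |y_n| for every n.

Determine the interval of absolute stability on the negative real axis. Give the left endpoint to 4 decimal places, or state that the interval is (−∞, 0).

z∈(-2.7853,0).

On y'=λy, z=hλ:
  order 4, 4-stage ⇒ R(z)=1+z+z^2/2+z^3/6+z^4/24
  (e.g. R(-1.03)=0.36523, |R|=0.36523)

Find x<0 with |R(x)|<1.
x=-1.03: |R|=0.3652
|R(-2.74)|=0.9338 |R(-1.25)|=0.3075 |R(-0.79)|=0.4561
Bisect:
  x_lo=-3.1242 |R|=1.6433  x_hi=-0.0545 |R|=0.9469
  mid=-1.58935 |R|=0.27041 →hi
  mid=-2.35676 |R|=0.52414 →hi
  mid=-2.74047 |R|=0.93449 →hi
  mid=-2.93232 |R|=1.24527 →lo
  mid=-2.83639 |R|=1.07982 →lo
  mid=-2.78843 |R|=1.00474 →lo
  mid=-2.76445 |R|=0.96903 →hi
  mid=-2.77644 |R|=0.98673 →hi
  mid=-2.78244 |R|=0.99570 →hi
  ...
  [-2.78543,-2.78525] ⇒ x*=-2.7853
Interval (-2.7853, 0).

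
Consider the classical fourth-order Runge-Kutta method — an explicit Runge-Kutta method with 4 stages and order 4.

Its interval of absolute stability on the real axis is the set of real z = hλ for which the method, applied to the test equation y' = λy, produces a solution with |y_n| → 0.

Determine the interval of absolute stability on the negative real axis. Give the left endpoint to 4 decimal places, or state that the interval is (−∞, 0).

Set f=λy, z=hλ:
  order 4, 4-stage ⇒ R(z)=1+z+z^2/2+z^3/6+z^4/24
  (e.g. R(-1.13)=0.33590, |R|=0.33590)

Need |R(x)|<1, x<0.
x=-1.13: |R|=0.3359
|R(-3.12)|=1.6336 |R(-1.25)|=0.3075 |R(-0.82)|=0.4431
Bisect:
  x_lo=-3.3044 |R|=2.1094  x_hi=-0.2584 |R|=0.7723
  mid=-1.78139 |R|=0.28271 →hi
  mid=-2.54290 |R|=0.69196 →hi
  mid=-2.92366 |R|=1.22946 →lo
  mid=-2.73328 |R|=0.92438 →hi
  mid=-2.82847 |R|=1.06708 →lo
  mid=-2.78088 |R|=0.99336 →hi
  mid=-2.80468 |R|=1.02962 →lo
  ...
  [-2.78534,-2.78515] ⇒ x*=-2.7853
So |R|<1 on (-2.7853, 0).

(-2.7853, 0).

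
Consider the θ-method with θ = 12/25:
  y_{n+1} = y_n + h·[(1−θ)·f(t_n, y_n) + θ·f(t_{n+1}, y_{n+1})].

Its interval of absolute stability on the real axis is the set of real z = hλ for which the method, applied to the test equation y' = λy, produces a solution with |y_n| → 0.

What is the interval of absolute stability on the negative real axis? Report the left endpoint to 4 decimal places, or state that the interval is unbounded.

Test eqn y'=λy, z=hλ:
  y_{n+1} = y_n + z·[13/25·y_n + 12/25·y_{n+1}] ⇒ (1 − 12/25z)y_{n+1} = (1 + 13/25z)y_n
  ⇒ R(z) = (1 + 13/25z)/(1 − 12/25z).

Find x<0 with |R(x)|<1.
x=-1.52: |R|=0.1212
R=−1: 1+13/25x = −1+12/25x ⇒ -1/25x=2 ⇒ x=2/(-1/25)=-50.0000
Confirm numerically:
  x=-47.076: |R|=0.99504 <1
  x=-36.983: |R|=0.97223 <1
  x=-28.165: |R|=0.93985 <1
  x=-50.477: |R|=1.00076 >1
  x=-50.451: |R|=1.00072 >1
  x=-50.300: |R|=1.00048 >1
So |R|<1 on (-50.0000, 0).

(-50.0000, 0).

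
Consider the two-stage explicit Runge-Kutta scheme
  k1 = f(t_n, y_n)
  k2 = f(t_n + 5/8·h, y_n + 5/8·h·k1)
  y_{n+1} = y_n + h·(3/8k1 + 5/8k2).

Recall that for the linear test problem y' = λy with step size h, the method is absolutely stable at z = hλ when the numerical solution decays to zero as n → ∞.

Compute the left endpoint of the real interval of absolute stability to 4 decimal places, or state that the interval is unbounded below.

left endpoint -2.5600.

On y'=λy, z=hλ:
  k1=λy_n ⇒ h·k1=z·y_n;  k2=λ(1+5/8z)y_n ⇒ h·k2=z(1+5/8z)y_n
  y_{n+1}/y_n = 1 + 3/8z + 5/8z(1+5/8z) = 1 + z + 25/64z²
  so R(z) = 1 + z + 25/64z².

Need |R(x)|<1, x<0.
x=-1.21: |R|=0.3619
R=1: x+25/64x²=0 ⇒ x=−64/25=-2.5600; min R=1−1/(4·25/64)=0.3600>−1
Confirm numerically:
  x=-2.348: |R|=0.80556 <1
  x=-1.859: |R|=0.49095 <1
  x=-1.837: |R|=0.48119 <1
  x=-1.463: |R|=0.37308 <1
  x=-3.102: |R|=1.65675 >1
  x=-3.078: |R|=1.62281 >1
  x=-2.729: |R|=1.18016 >1
So |R|<1 on (-2.5600, 0).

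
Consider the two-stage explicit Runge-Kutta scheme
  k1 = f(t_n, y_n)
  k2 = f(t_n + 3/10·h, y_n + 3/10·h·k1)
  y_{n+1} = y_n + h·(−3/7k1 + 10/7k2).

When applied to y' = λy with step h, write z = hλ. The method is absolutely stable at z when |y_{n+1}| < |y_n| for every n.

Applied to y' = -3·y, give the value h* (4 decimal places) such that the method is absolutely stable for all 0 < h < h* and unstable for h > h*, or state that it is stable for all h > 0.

On y'=λy, z=hλ:
  k1=λy_n ⇒ h·k1=z·y_n;  k2=λ(1+3/10z)y_n ⇒ h·k2=z(1+3/10z)y_n
  y_{n+1}/y_n = 1 − 3/7z + 10/7z(1+3/10z) = 1 + z + 3/7z²
  ⇒ R(z) = 1 + z + 3/7z².

Need |R(x)|<1, x<0.
x=-0.57: |R|=0.5692
R=1: x+3/7x²=0 ⇒ x=−7/3=-2.3333; min R=1−1/(4·3/7)=0.4167>−1
Confirm numerically:
  x=-2.147: |R|=0.82855 <1
  x=-1.926: |R|=0.66378 <1
  x=-1.022: |R|=0.42564 <1
  x=-2.726: |R|=1.45875 >1
  x=-2.587: |R|=1.28124 >1
Interval (-2.3333, 0).

(-2.3333,0); λ=-3 ⇒ h* = (7/3)/3 = 0.7778.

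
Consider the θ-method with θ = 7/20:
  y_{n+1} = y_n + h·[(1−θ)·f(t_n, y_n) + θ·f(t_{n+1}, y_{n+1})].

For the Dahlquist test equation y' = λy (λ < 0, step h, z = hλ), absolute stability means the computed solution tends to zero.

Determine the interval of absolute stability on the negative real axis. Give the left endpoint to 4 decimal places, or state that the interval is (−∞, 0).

(-6.6667, 0).

With y'=λy (z=hλ):
  y_{n+1} = y_n + z·[13/20·y_n + 7/20·y_{n+1}] ⇒ (1 − 7/20z)y_{n+1} = (1 + 13/20z)y_n
  ⇒ R(z) = (1 + 13/20z)/(1 − 7/20z).

Need |R(x)|<1, x<0.
x=-0.69: |R|=0.4442
R=−1: 1+13/20x = −1+7/20x ⇒ -3/10x=2 ⇒ x=2/(-3/10)=-6.6667
Confirm numerically:
  x=-5.269: |R|=0.85257 <1
  x=-4.132: |R|=0.68915 <1
  x=-3.412: |R|=0.55501 <1
  x=-7.111: |R|=1.03821 >1
  x=-6.885: |R|=1.01921 >1
Interval (-6.6667, 0).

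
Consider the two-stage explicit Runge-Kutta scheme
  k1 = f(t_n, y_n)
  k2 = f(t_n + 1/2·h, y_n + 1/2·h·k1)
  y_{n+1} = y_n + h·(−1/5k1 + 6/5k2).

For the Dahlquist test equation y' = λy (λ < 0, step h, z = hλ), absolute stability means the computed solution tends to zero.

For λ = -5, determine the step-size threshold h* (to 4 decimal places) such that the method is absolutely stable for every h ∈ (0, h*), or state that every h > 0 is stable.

With y'=λy (z=hλ):
  k1=λy_n ⇒ h·k1=z·y_n;  k2=λ(1+1/2z)y_n ⇒ h·k2=z(1+1/2z)y_n
  y_{n+1}/y_n = 1 − 1/5z + 6/5z(1+1/2z) = 1 + z + 3/5z²
  so R(z) = 1 + z + 3/5z².

Boundary: |R(x)|=1, x<0.
x=-1.65: |R|=0.9835
R=1: x+3/5x²=0 ⇒ x=−5/3=-1.6667; min R=1−1/(4·3/5)=0.5833>−1
Confirm numerically:
  x=-1.398: |R|=0.77464 <1
  x=-1.193: |R|=0.66095 <1
  x=-1.103: |R|=0.62697 <1
  x=-0.814: |R|=0.58356 <1
  x=-1.944: |R|=1.32348 >1
  x=-1.808: |R|=1.15332 >1
  x=-1.697: |R|=1.03089 >1
Interval (-1.6667, 0).

(-1.6667,0); λ=-5 ⇒ h* = (5/3)/5 = 0.3333.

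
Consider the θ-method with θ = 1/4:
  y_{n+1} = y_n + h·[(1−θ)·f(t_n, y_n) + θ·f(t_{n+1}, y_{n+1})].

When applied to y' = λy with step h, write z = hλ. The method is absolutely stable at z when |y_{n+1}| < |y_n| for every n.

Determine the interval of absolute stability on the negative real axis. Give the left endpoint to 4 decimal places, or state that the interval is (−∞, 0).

With y'=λy (z=hλ):
  y_{n+1} = y_n + z·[3/4·y_n + 1/4·y_{n+1}] ⇒ (1 − 1/4z)y_{n+1} = (1 + 3/4z)y_n
  Hence R(z) = (1 + 3/4z)/(1 − 1/4z).

Solve |R(x)|<1 on ℝ⁻.
x=-1: |R|=0.2000
R=−1: 1+3/4x = −1+1/4x ⇒ -1/2x=2 ⇒ x=2/(-1/2)=-4.0000
Confirm numerically:
  x=-3.590: |R|=0.89196 <1
  x=-2.970: |R|=0.70445 <1
  x=-2.639: |R|=0.59000 <1
  x=-2.558: |R|=0.56023 <1
  x=-4.410: |R|=1.09750 >1
  x=-4.100: |R|=1.02469 >1
Stable set (-4.0000, 0).

z∈(-4.0000,0).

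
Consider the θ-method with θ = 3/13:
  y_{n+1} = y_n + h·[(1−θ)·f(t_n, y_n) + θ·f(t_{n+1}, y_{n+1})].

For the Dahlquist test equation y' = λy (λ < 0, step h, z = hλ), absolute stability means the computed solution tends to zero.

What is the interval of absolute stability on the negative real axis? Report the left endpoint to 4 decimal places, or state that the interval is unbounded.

z∈(-3.7143,0).

Test eqn y'=λy, z=hλ:
  y_{n+1} = y_n + z·[10/13·y_n + 3/13·y_{n+1}] ⇒ (1 − 3/13z)y_{n+1} = (1 + 10/13z)y_n
  ⇒ R(z) = (1 + 10/13z)/(1 − 3/13z).

Find x<0 with |R(x)|<1.
x=-0.83: |R|=0.3034
R=−1: 1+10/13x = −1+3/13x ⇒ -7/13x=2 ⇒ x=2/(-7/13)=-3.7143
Confirm numerically:
  x=-3.685: |R|=0.99148 <1
  x=-3.118: |R|=0.81328 <1
  x=-2.634: |R|=0.63822 <1
  x=-4.167: |R|=1.12427 >1
  x=-4.076: |R|=1.10036 >1
  x=-3.931: |R|=1.06119 >1
Interval (-3.7143, 0).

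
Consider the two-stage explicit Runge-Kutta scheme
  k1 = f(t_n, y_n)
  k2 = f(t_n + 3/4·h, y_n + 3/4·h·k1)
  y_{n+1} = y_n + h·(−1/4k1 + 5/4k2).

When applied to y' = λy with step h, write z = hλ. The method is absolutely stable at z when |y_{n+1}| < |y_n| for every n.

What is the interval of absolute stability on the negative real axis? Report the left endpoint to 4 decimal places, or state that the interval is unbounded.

(-1.0667, 0).

Set f=λy, z=hλ:
  k1=λy_n ⇒ h·k1=z·y_n;  k2=λ(1+3/4z)y_n ⇒ h·k2=z(1+3/4z)y_n
  y_{n+1}/y_n = 1 − 1/4z + 5/4z(1+3/4z) = 1 + z + 15/16z²
  R(z) = 1 + z + 15/16z².

Boundary: |R(x)|=1, x<0.
x=-1.76: |R|=2.1440
R=1: x+15/16x²=0 ⇒ x=−16/15=-1.0667; min R=1−1/(4·15/16)=0.7333>−1
Confirm numerically:
  x=-1.029: |R|=0.96366 <1
  x=-0.793: |R|=0.79655 <1
  x=-0.600: |R|=0.73750 <1
  x=-0.466: |R|=0.73758 <1
  x=-1.390: |R|=1.42134 >1
  x=-1.309: |R|=1.29739 >1
  x=-1.283: |R|=1.26021 >1
Interval (-1.0667, 0).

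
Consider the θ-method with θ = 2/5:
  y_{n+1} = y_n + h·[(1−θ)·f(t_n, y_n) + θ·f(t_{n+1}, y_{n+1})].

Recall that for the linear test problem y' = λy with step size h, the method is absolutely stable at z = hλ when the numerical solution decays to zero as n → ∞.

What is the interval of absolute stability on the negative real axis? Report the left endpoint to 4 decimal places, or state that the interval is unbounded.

On y'=λy, z=hλ:
  y_{n+1} = y_n + z·[3/5·y_n + 2/5·y_{n+1}] ⇒ (1 − 2/5z)y_{n+1} = (1 + 3/5z)y_n
  so R(z) = (1 + 3/5z)/(1 − 2/5z).

Find x<0 with |R(x)|<1.
x=-0.73: |R|=0.4350
R=−1: 1+3/5x = −1+2/5x ⇒ -1/5x=2 ⇒ x=2/(-1/5)=-10.0000
Confirm numerically:
  x=-7.759: |R|=0.89078 <1
  x=-5.130: |R|=0.68087 <1
  x=-4.173: |R|=0.56339 <1
  x=-10.381: |R|=1.01479 >1
  x=-10.333: |R|=1.01297 >1
  x=-10.195: |R|=1.00768 >1
Stable set (-10.0000, 0).

z∈(-10.0000,0).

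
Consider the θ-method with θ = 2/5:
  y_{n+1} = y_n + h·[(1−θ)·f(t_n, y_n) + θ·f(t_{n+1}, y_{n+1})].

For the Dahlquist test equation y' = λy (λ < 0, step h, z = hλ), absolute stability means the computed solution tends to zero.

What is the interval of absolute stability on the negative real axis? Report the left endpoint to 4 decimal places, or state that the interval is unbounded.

(-10.0000, 0).

Test eqn y'=λy, z=hλ:
  y_{n+1} = y_n + z·[3/5·y_n + 2/5·y_{n+1}] ⇒ (1 − 2/5z)y_{n+1} = (1 + 3/5z)y_n
  ⇒ R(z) = (1 + 3/5z)/(1 − 2/5z).

Need |R(x)|<1, x<0.
x=-0.93: |R|=0.3222
R=−1: 1+3/5x = −1+2/5x ⇒ -1/5x=2 ⇒ x=2/(-1/5)=-10.0000
Confirm numerically:
  x=-9.225: |R|=0.96695 <1
  x=-7.377: |R|=0.86722 <1
  x=-5.975: |R|=0.76254 <1
  x=-5.762: |R|=0.74352 <1
  x=-10.415: |R|=1.01607 >1
  x=-10.388: |R|=1.01505 >1
  x=-10.031: |R|=1.00124 >1
So |R|<1 on (-10.0000, 0).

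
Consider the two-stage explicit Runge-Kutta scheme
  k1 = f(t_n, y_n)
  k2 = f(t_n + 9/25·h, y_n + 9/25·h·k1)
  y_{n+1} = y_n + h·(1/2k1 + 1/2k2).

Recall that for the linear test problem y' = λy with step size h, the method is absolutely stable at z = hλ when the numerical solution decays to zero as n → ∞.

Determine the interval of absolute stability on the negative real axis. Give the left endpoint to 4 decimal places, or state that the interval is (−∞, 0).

With y'=λy (z=hλ):
  k1=λy_n ⇒ h·k1=z·y_n;  k2=λ(1+9/25z)y_n ⇒ h·k2=z(1+9/25z)y_n
  y_{n+1}/y_n = 1 + 1/2z + 1/2z(1+9/25z) = 1 + z + 9/50z²
  Hence R(z) = 1 + z + 9/50z².

Need |R(x)|<1, x<0.
x=-1.07: |R|=0.1361
R=1: x+9/50x²=0 ⇒ x=−50/9=-5.5556; min R=1−1/(4·9/50)=-0.3889>−1
Confirm numerically:
  x=-4.264: |R|=0.00871 <1
  x=-4.079: |R|=0.08412 <1
  x=-3.276: |R|=0.34421 <1
  x=-6.003: |R|=1.48348 >1
  x=-5.860: |R|=1.32113 >1
Stable set (-5.5556, 0).

z∈(-5.5556,0).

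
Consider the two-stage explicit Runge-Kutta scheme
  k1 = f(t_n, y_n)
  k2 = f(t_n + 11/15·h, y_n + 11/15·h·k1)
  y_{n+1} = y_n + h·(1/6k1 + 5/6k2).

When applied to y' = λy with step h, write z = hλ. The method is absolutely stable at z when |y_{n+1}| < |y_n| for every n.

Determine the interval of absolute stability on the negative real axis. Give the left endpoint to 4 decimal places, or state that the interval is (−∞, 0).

(-1.6364, 0).

Test eqn y'=λy, z=hλ:
  k1=λy_n ⇒ h·k1=z·y_n;  k2=λ(1+11/15z)y_n ⇒ h·k2=z(1+11/15z)y_n
  y_{n+1}/y_n = 1 + 1/6z + 5/6z(1+11/15z) = 1 + z + 11/18z²
  Hence R(z) = 1 + z + 11/18z².

Need |R(x)|<1, x<0.
x=-0.98: |R|=0.6069
R=1: x+11/18x²=0 ⇒ x=−18/11=-1.6364; min R=1−1/(4·11/18)=0.5909>−1
Confirm numerically:
  x=-1.221: |R|=0.69007 <1
  x=-0.918: |R|=0.59700 <1
  x=-0.839: |R|=0.59117 <1
  x=-1.687: |R|=1.05220 >1
  x=-1.685: |R|=1.05008 >1
So |R|<1 on (-1.6364, 0).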